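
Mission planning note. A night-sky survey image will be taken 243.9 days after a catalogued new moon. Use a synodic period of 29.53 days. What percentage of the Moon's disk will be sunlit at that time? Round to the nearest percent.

243.9 d spans 8 complete synodic months (8 × 29.53 = 236.24 d) plus 7.66 d.
The Moon has covered 7.66/29.53 of its cycle, so θ ≈ 360° × 7.66/29.53 = 93.4°.
With cos θ = (-0.059), the lit fraction is (1 − (-0.059))/2 ≈ 0.530, so 53%.

53%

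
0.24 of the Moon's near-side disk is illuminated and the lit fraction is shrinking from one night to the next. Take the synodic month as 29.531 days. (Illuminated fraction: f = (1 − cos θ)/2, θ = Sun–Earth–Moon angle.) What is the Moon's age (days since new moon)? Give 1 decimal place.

Invert f = (1 − cos θ)/2 to get cos θ = 1 − 2(0.24) = 0.520, hence θ₀ = arccos 0.520 = 58.7°.
Waning ⇒ past full, so θ = 360° − 58.7° = 301.3°.
Age = 29.531 × 301.3°/360° ≈ 24.72 days.

24.7 days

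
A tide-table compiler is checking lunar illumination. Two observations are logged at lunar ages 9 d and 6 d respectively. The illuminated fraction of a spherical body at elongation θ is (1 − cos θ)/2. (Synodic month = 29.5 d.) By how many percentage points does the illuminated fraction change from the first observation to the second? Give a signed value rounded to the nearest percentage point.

-31 percentage points

First observation: θ = 360°·9/29.5 = 109.8°, so f = 0.670.
Second observation: θ = 73.2°, f = 0.356.
Δf = 0.356 − 0.670 = -0.314, i.e. -31 pp.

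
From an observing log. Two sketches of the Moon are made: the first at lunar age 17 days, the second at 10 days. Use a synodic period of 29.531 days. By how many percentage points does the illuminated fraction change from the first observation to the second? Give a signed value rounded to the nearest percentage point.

-18 percentage points

First observation: θ = 360°·17/29.531 = 207.2°, so f = 0.945.
Second observation: θ = 121.9°, f = 0.764.
Δf = 0.764 − 0.945 = -0.180, i.e. -18 pp.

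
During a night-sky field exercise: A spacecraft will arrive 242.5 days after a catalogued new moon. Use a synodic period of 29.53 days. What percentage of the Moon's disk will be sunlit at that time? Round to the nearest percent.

38%

242.5 d spans 8 complete synodic months (8 × 29.53 = 236.24 d) plus 6.26 d.
The Moon has covered 6.26/29.53 of its cycle, so θ ≈ 360° × 6.26/29.53 = 76.3°.
With cos θ = 0.237, the lit fraction is (1 − 0.237)/2 ≈ 0.382, so 38%.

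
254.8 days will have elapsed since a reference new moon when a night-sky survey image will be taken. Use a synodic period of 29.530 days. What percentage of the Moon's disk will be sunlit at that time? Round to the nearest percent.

85%

254.8/29.530 = 8.629 lunations, so 8 complete cycles and 18.56 d into the next.
Phase angle: θ = 360°·(18.56 d)/(29.530 d) = 226.3°.
With cos θ = (-0.691), the lit fraction is (1 − (-0.691))/2 ≈ 0.846, so 85%.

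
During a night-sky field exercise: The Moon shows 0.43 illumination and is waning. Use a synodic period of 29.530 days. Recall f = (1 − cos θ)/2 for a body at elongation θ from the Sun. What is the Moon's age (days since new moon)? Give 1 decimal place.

Invert f = (1 − cos θ)/2 to get cos θ = 1 − 2(0.43) = 0.140, hence θ₀ = arccos 0.140 = 82.0°.
A waning Moon lies in 180°–360°, so θ = 360° − 82.0° = 278.0°.
That fraction of the synodic month is 278.0/360 × 29.530 d ≈ 22.81 d.

22.8 days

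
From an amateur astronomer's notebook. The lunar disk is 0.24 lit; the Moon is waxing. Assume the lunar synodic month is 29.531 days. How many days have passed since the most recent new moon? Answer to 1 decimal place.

cos θ = 1 − 2f = 0.520, giving a principal value of 58.7°.
Before full moon the principal value applies: θ = 58.7°.
At 360°/29.531 d per day, 58.7° corresponds to 4.81 days.

4.8 days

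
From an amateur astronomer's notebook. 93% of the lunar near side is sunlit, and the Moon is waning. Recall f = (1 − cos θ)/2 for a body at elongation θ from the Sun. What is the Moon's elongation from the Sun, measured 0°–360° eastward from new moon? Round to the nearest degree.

211°

cos θ = 1 − 2f = -0.860, giving a principal value of 149.3°.
Since the Moon is past full (waning), take the reflex angle: θ = 360° − 149.3° = 210.7°.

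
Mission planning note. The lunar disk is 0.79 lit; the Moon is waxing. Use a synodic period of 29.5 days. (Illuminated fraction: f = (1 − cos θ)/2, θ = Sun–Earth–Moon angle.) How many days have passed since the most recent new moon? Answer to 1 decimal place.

10.3 days

Invert f = (1 − cos θ)/2 to get cos θ = 1 − 2(0.79) = -0.580, hence θ₀ = arccos -0.580 = 125.5°.
Waxing ⇒ before full, so θ = 125.5°.
Age = 29.5 × 125.5°/360° ≈ 10.28 days.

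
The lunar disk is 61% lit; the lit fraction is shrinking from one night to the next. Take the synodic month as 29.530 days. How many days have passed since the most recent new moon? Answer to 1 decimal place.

Invert f = (1 − cos θ)/2 to get cos θ = 1 − 2(0.61) = -0.220, hence θ₀ = arccos -0.220 = 102.7°.
Waning ⇒ past full, so θ = 360° − 102.7° = 257.3°.
Age = 29.530 × 257.3°/360° ≈ 21.11 days.

21.1 days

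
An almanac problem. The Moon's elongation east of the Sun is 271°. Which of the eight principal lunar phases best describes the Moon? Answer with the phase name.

last quarter

The last quarter sector spans roughly 248°–292°; 271° falls inside it.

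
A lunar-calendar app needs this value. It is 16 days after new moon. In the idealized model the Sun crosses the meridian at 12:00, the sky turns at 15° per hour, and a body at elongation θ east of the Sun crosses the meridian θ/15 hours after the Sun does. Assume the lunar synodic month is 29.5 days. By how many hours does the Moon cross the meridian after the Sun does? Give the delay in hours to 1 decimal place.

Phase angle: θ = 360°·(16 d)/(29.5 d) = 195.3°.
The Moon trails the Sun by θ/15 = 195.3/15 ≈ 13.02 hours.
So the Moon crosses the meridian 13.02 h after the Sun.

13.0 h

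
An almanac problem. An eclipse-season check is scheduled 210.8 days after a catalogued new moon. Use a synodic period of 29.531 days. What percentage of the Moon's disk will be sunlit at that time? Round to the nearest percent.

Reduce mod P: 210.8 − 7×29.531 = 4.08 d into the current lunation.
Elongation θ = 360° × 4.08/29.531 ≈ 49.8°.
Illuminated fraction = (1 − cos 49.8°)/2 = (1 − 0.646)/2 ≈ 0.177, so 18%.

18%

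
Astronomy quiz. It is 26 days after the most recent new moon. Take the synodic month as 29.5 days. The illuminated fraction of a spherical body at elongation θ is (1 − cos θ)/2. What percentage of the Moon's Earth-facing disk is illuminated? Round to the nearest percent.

The Moon has covered 26/29.5 of its cycle, so θ ≈ 360° × 26/29.5 = 317.3°.
cos 317.3° = 0.735, so f = (1 − 0.735)/2 = 0.133, so 13%.

13%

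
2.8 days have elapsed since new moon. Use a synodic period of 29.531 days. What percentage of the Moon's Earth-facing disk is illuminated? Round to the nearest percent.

Elongation θ = 360° × 2.8/29.531 ≈ 34.1°.
With cos θ = 0.828, the lit fraction is (1 − 0.828)/2 ≈ 0.086, so 9%.

9%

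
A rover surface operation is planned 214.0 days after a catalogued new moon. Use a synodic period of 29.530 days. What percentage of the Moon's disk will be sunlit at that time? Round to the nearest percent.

214.0 d spans 7 complete synodic months (7 × 29.530 = 206.71 d) plus 7.29 d.
Elongation θ = 360° × 7.29/29.530 ≈ 88.9°.
With cos θ = 0.020, the lit fraction is (1 − 0.020)/2 ≈ 0.490, so 49%.

49%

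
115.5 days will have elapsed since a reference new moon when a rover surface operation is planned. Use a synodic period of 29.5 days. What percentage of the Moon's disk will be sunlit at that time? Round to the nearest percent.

7%

115.5 d spans 3 complete synodic months (3 × 29.5 = 88.50 d) plus 27.00 d.
Elongation θ = 360° × 27.00/29.5 ≈ 329.5°.
Illuminated fraction = (1 − cos 329.5°)/2 = (1 − 0.862)/2 ≈ 0.069, so 7%.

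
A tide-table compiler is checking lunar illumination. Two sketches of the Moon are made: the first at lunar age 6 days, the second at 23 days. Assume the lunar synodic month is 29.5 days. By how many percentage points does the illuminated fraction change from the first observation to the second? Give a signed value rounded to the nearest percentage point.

First observation: θ = 360°·6/29.5 = 73.2°, so f = 0.356.
Second observation: θ = 280.7°, f = 0.407.
Δf = 0.407 − 0.356 = +0.052, i.e. +5 pp.

+5 percentage points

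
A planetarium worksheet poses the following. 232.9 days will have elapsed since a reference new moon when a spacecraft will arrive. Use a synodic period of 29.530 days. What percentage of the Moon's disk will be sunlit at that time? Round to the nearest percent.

12%

Reduce mod P: 232.9 − 7×29.530 = 26.19 d into the current lunation.
Phase angle: θ = 360°·(26.19 d)/(29.530 d) = 319.3°.
cos 319.3° = 0.758, so f = (1 − 0.758)/2 = 0.121, so 12%.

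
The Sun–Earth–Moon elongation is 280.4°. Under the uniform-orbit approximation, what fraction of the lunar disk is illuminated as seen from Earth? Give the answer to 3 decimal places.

Half-versine of 280.4°: (1 − 0.181)/2 = 0.410.

0.410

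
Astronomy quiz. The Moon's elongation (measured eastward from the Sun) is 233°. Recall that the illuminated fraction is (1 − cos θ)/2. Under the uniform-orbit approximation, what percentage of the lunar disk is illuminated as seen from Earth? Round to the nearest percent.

cos 233° = (-0.602), so f = (1 − (-0.602))/2 = 0.801, i.e. 80%.

80%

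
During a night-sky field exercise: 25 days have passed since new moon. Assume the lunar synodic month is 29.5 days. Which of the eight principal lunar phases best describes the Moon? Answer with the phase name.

waning crescent

At 25/29.5 of the cycle, θ ≈ 305° — the waning crescent range.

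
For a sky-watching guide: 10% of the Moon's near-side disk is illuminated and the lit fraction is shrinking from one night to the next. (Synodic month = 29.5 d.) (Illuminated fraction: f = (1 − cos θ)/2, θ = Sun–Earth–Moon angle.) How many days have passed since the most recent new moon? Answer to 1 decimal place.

Invert f = (1 − cos θ)/2 to get cos θ = 1 − 2(0.10) = 0.800, hence θ₀ = arccos 0.800 = 36.9°.
A waning Moon lies in 180°–360°, so θ = 360° − 36.9° = 323.1°.
At 360°/29.5 d per day, 323.1° corresponds to 26.48 days.

26.5 days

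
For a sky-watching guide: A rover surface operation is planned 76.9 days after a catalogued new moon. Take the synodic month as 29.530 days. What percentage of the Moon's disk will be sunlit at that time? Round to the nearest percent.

90%

Reduce mod P: 76.9 − 2×29.530 = 17.84 d into the current lunation.
The Moon has covered 17.84/29.530 of its cycle, so θ ≈ 360° × 17.84/29.530 = 217.5°.
cos 217.5° = (-0.793), so f = (1 − (-0.793))/2 = 0.897, so 90%.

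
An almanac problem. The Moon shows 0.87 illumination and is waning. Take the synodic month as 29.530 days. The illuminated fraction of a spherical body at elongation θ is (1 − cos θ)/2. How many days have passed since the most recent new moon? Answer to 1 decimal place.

From f = (1 − cos θ)/2: cos θ = 1 − 2×0.87 = -0.740; arccos → 137.7°.
Since the Moon is past full (waning), take the reflex angle: θ = 360° − 137.7° = 222.3°.
At 360°/29.530 d per day, 222.3° corresponds to 18.23 days.

18.2 days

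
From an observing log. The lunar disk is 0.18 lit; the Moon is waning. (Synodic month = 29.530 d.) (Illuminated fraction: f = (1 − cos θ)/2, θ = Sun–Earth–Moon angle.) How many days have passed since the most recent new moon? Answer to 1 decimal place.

25.4 days

From f = (1 − cos θ)/2: cos θ = 1 − 2×0.18 = 0.640; arccos → 50.2°.
Since the Moon is past full (waning), take the reflex angle: θ = 360° − 50.2° = 309.8°.
That fraction of the synodic month is 309.8/360 × 29.530 d ≈ 25.41 d.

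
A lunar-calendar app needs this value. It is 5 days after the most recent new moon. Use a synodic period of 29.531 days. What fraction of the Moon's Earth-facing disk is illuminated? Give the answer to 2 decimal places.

0.26

The Moon has covered 5/29.531 of its cycle, so θ ≈ 360° × 5/29.531 = 61.0°.
Illuminated fraction = (1 − cos 61.0°)/2 = (1 − 0.486)/2 ≈ 0.257.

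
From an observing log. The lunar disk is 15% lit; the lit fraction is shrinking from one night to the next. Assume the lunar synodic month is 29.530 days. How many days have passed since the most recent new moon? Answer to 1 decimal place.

cos θ = 1 − 2f = 0.700, giving a principal value of 45.6°.
Waning ⇒ past full, so θ = 360° − 45.6° = 314.4°.
At 360°/29.530 d per day, 314.4° corresponds to 25.79 days.

25.8 days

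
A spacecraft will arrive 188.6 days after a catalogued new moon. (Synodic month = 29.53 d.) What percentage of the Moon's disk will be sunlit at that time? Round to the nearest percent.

188.6/29.53 = 6.387 lunations, so 6 complete cycles and 11.42 d into the next.
Elongation θ = 360° × 11.42/29.53 ≈ 139.2°.
Illuminated fraction = (1 − cos 139.2°)/2 = (1 − (-0.757))/2 ≈ 0.879, so 88%.

88%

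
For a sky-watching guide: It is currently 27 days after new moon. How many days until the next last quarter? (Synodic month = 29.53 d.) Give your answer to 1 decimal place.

24.7 days

Last quarter occurs at elongation 270°, i.e. at age 29.53 × 270/360 = 22.148 d.
This lunation's last quarter (22.148 d) has passed, so add one period: 51.678 − 27 = 24.678 days.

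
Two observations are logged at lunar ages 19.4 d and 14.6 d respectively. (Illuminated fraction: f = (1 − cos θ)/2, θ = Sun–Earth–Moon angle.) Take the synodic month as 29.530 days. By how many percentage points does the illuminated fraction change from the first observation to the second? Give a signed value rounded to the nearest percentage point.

+22 pp

θ₁ = 360° × 19.4/29.530 = 236.5°, f₁ = (1 − cos θ₁)/2 = 0.776.
θ₂ = 360° × 14.6/29.530 = 178.0°, f₂ = (1 − cos θ₂)/2 = 1.000.
Change = f₂ − f₁ = +0.224 → +22 percentage points.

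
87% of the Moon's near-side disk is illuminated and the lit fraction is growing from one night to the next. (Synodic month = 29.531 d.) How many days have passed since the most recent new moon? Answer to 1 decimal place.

11.3 days

Invert f = (1 − cos θ)/2 to get cos θ = 1 − 2(0.87) = -0.740, hence θ₀ = arccos -0.740 = 137.7°.
Before full moon the principal value applies: θ = 137.7°.
Age = 29.531 × 137.7°/360° ≈ 11.30 days.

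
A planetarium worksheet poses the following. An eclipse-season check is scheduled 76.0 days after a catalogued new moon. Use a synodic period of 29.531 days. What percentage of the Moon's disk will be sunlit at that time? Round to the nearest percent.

95%

76.0/29.531 = 2.574 lunations, so 2 complete cycles and 16.94 d into the next.
The Moon has covered 16.94/29.531 of its cycle, so θ ≈ 360° × 16.94/29.531 = 206.5°.
Illuminated fraction = (1 − cos 206.5°)/2 = (1 − (-0.895))/2 ≈ 0.948, so 95%.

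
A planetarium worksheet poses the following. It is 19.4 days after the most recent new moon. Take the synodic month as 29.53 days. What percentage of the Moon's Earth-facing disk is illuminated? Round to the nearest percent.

Elongation θ = 360° × 19.4/29.53 ≈ 236.5°.
Illuminated fraction = (1 − cos 236.5°)/2 = (1 − (-0.552))/2 ≈ 0.776, so 78%.

78%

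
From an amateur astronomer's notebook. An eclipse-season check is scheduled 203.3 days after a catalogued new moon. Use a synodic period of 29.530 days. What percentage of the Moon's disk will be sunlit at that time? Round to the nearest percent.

13%

203.3 d spans 6 complete synodic months (6 × 29.530 = 177.18 d) plus 26.12 d.
Phase angle: θ = 360°·(26.12 d)/(29.530 d) = 318.4°.
cos 318.4° = 0.748, so f = (1 − 0.748)/2 = 0.126, so 13%.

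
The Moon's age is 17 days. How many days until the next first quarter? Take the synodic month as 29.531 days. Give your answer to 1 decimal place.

19.9 days

First quarter occurs at elongation 90°, i.e. at age 29.531 × 90/360 = 7.383 d.
This lunation's first quarter (7.383 d) has passed, so add one period: 36.914 − 17 = 19.914 days.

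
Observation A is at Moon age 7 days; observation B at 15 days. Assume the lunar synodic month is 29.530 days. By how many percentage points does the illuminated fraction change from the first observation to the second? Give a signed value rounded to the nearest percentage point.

θ₁ = 360° × 7/29.530 = 85.3°, f₁ = (1 − cos θ₁)/2 = 0.459.
θ₂ = 360° × 15/29.530 = 182.9°, f₂ = (1 − cos θ₂)/2 = 0.999.
Change = f₂ − f₁ = +0.540 → +54 percentage points.

+54 percentage points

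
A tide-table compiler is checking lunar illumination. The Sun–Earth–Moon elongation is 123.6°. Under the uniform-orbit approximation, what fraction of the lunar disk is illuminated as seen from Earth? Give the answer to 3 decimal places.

0.777

cos 123.6° = (-0.553), so f = (1 − (-0.553))/2 = 0.777.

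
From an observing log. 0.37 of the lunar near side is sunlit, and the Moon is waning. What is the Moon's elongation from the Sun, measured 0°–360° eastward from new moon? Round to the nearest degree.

cos θ = 1 − 2f = 0.260, giving a principal value of 74.9°.
A waning Moon lies in 180°–360°, so θ = 360° − 74.9° = 285.1°.

285°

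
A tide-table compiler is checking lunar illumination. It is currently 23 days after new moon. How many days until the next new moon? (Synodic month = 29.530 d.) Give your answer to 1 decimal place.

6.5 days

One full lunation from the last new moon is 29.530 d; remaining = 29.530 − 23 = 6.530 d.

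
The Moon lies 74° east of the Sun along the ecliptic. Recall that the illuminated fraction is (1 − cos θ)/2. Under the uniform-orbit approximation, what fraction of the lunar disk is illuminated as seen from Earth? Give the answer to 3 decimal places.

0.362

cos 74° = 0.276, so f = (1 − 0.276)/2 = 0.362.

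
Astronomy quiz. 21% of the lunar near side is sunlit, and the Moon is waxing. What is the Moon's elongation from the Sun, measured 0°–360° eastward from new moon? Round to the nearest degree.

55°

Invert f = (1 − cos θ)/2 to get cos θ = 1 − 2(0.21) = 0.580, hence θ₀ = arccos 0.580 = 54.5°.
Before full moon the principal value applies: θ = 54.5°.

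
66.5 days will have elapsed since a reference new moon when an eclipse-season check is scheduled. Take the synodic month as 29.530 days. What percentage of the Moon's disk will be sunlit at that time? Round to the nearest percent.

51%

66.5 d spans 2 complete synodic months (2 × 29.530 = 59.06 d) plus 7.44 d.
Phase angle: θ = 360°·(7.44 d)/(29.530 d) = 90.7°.
Illuminated fraction = (1 − cos 90.7°)/2 = (1 − (-0.012))/2 ≈ 0.506, so 51%.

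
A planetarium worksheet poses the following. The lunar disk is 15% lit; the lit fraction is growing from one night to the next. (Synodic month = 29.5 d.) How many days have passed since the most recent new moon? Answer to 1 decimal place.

3.7 days

cos θ = 1 − 2f = 0.700, giving a principal value of 45.6°.
Waxing ⇒ before full, so θ = 45.6°.
At 360°/29.5 d per day, 45.6° corresponds to 3.73 days.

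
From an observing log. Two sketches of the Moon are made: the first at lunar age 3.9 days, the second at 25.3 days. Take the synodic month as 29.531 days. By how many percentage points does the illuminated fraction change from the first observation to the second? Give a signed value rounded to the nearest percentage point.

+3 percentage points

First observation: θ = 360°·3.9/29.531 = 47.5°, so f = 0.162.
Second observation: θ = 308.4°, f = 0.189.
Δf = 0.189 − 0.162 = +0.027, i.e. +3 pp.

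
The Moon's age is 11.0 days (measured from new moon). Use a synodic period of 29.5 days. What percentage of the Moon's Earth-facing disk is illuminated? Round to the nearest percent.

85%

The Moon has covered 11.0/29.5 of its cycle, so θ ≈ 360° × 11.0/29.5 = 134.2°.
With cos θ = (-0.698), the lit fraction is (1 − (-0.698))/2 ≈ 0.849, so 85%.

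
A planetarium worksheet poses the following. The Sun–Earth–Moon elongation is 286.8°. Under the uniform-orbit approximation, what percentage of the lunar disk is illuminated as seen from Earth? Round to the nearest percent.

36%

cos 286.8° = 0.289, so f = (1 − 0.289)/2 = 0.355, i.e. 36%.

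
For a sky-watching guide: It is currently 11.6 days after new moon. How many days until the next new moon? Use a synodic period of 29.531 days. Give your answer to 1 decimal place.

17.9 days

One full lunation from the last new moon is 29.531 d; remaining = 29.531 − 11.6 = 17.931 d.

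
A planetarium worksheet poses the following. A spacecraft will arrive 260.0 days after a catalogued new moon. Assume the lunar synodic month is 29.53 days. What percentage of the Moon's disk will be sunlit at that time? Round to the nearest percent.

33%

260.0/29.53 = 8.805 lunations, so 8 complete cycles and 23.76 d into the next.
The Moon has covered 23.76/29.53 of its cycle, so θ ≈ 360° × 23.76/29.53 = 289.7°.
Illuminated fraction = (1 − cos 289.7°)/2 = (1 − 0.336)/2 ≈ 0.332, so 33%.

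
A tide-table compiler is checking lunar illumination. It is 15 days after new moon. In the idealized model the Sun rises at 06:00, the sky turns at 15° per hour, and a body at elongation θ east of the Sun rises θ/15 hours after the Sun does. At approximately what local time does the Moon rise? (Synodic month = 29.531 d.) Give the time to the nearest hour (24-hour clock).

Elongation θ = 360° × 15/29.531 ≈ 182.9°.
At 15° of sky rotation per hour, 182.9° corresponds to a 12.19 h lag.
06:00 + 12.19 h ≈ 18:11 → 18:00 to the nearest hour.

18:00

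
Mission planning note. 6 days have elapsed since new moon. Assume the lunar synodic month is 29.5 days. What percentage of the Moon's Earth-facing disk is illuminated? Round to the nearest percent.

Elongation θ = 360° × 6/29.5 ≈ 73.2°.
Illuminated fraction = (1 − cos 73.2°)/2 = (1 − 0.289)/2 ≈ 0.356, so 36%.

36%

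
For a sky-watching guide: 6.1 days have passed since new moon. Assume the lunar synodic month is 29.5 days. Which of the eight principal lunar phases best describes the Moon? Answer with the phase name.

first quarter

At 6.1/29.5 of the cycle, θ ≈ 74° — the first quarter range.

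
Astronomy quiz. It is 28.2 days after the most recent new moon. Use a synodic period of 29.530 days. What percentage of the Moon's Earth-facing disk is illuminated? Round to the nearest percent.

Elongation θ = 360° × 28.2/29.530 ≈ 343.8°.
With cos θ = 0.960, the lit fraction is (1 − 0.960)/2 ≈ 0.020, so 2%.

2%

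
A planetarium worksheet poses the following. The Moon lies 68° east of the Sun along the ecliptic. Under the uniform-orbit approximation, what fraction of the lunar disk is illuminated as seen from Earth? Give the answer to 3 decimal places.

0.313

Half-versine of 68°: (1 − 0.375)/2 = 0.313.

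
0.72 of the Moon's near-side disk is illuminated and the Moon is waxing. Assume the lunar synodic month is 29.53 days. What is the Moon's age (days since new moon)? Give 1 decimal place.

9.5 days

From f = (1 − cos θ)/2: cos θ = 1 − 2×0.72 = -0.440; arccos → 116.1°.
Waxing ⇒ before full, so θ = 116.1°.
That fraction of the synodic month is 116.1/360 × 29.53 d ≈ 9.52 d.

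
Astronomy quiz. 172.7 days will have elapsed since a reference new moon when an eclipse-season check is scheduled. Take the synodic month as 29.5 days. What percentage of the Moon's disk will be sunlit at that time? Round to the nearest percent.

172.7/29.5 = 5.854 lunations, so 5 complete cycles and 25.20 d into the next.
The Moon has covered 25.20/29.5 of its cycle, so θ ≈ 360° × 25.20/29.5 = 307.5°.
Illuminated fraction = (1 − cos 307.5°)/2 = (1 − 0.609)/2 ≈ 0.195, so 20%.

20%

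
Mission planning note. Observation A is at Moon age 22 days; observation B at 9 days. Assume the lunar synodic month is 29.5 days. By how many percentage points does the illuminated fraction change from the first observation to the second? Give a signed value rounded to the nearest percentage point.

+16 pp

θ₁ = 360° × 22/29.5 = 268.5°, f₁ = (1 − cos θ₁)/2 = 0.513.
θ₂ = 360° × 9/29.5 = 109.8°, f₂ = (1 − cos θ₂)/2 = 0.670.
Change = f₂ − f₁ = +0.156 → +16 percentage points.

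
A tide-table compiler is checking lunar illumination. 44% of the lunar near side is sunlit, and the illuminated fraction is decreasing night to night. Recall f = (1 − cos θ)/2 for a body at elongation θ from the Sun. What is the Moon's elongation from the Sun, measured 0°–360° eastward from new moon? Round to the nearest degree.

277°

cos θ = 1 − 2f = 0.120, giving a principal value of 83.1°.
A waning Moon lies in 180°–360°, so θ = 360° − 83.1° = 276.9°.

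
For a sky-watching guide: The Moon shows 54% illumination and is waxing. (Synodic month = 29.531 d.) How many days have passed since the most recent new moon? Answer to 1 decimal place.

7.8 days

From f = (1 − cos θ)/2: cos θ = 1 − 2×0.54 = -0.080; arccos → 94.6°.
Before full moon the principal value applies: θ = 94.6°.
That fraction of the synodic month is 94.6/360 × 29.531 d ≈ 7.76 d.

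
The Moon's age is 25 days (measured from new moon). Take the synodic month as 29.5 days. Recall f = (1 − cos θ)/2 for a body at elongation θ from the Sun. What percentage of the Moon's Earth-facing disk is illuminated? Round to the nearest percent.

Elongation θ = 360° × 25/29.5 ≈ 305.1°.
With cos θ = 0.575, the lit fraction is (1 − 0.575)/2 ≈ 0.213, so 21%.

21%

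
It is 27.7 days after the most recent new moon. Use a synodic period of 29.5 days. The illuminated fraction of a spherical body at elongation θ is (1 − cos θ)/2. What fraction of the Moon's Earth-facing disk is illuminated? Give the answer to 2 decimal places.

0.04

Phase angle: θ = 360°·(27.7 d)/(29.5 d) = 338.0°.
cos 338.0° = 0.927, so f = (1 − 0.927)/2 = 0.036.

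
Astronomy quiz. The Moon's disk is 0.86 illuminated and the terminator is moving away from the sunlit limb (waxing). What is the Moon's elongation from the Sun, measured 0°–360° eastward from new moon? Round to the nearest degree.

136°

Invert f = (1 − cos θ)/2 to get cos θ = 1 − 2(0.86) = -0.720, hence θ₀ = arccos -0.720 = 136.1°.
Waxing ⇒ before full, so θ = 136.1°.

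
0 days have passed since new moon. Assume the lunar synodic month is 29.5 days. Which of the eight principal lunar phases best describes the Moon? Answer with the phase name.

θ ≈ 360° × 0/29.5 = 0°, which falls in the new moon sector.

new moon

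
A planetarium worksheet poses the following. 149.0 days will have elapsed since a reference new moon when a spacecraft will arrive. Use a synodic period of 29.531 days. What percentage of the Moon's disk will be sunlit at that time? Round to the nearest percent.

2%

Reduce mod P: 149.0 − 5×29.531 = 1.34 d into the current lunation.
The Moon has covered 1.34/29.531 of its cycle, so θ ≈ 360° × 1.34/29.531 = 16.4°.
Illuminated fraction = (1 − cos 16.4°)/2 = (1 − 0.959)/2 ≈ 0.020, so 2%.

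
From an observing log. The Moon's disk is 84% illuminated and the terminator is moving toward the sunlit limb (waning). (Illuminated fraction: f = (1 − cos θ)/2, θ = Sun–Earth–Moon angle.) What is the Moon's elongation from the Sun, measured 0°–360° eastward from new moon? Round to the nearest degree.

Invert f = (1 − cos θ)/2 to get cos θ = 1 − 2(0.84) = -0.680, hence θ₀ = arccos -0.680 = 132.8°.
A waning Moon lies in 180°–360°, so θ = 360° − 132.8° = 227.2°.

227°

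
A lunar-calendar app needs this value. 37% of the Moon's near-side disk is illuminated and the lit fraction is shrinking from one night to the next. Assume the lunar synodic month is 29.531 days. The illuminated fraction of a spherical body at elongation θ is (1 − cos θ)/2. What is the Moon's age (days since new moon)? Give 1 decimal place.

cos θ = 1 − 2f = 0.260, giving a principal value of 74.9°.
Waning ⇒ past full, so θ = 360° − 74.9° = 285.1°.
Age = 29.531 × 285.1°/360° ≈ 23.38 days.

23.4 days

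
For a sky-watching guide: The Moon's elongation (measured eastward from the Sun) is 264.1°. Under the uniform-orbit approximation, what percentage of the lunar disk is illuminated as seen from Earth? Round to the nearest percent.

55%

Half-versine of 264.1°: (1 − (-0.103))/2 = 0.551, i.e. 55%.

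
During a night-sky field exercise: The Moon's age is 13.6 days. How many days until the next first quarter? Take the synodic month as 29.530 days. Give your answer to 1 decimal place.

23.3 days

First quarter occurs at elongation 90°, i.e. at age 29.530 × 90/360 = 7.383 d.
This lunation's first quarter (7.383 d) has passed, so add one period: 36.913 − 13.6 = 23.313 days.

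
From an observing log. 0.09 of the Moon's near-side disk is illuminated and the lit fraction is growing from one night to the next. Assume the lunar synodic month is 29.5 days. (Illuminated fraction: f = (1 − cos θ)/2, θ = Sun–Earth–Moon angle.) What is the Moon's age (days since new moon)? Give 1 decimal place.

From f = (1 − cos θ)/2: cos θ = 1 − 2×0.09 = 0.820; arccos → 34.9°.
Waxing ⇒ before full, so θ = 34.9°.
That fraction of the synodic month is 34.9/360 × 29.5 d ≈ 2.86 d.

2.9 days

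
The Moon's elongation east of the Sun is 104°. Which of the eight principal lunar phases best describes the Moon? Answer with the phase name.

The first quarter sector spans roughly 68°–112°; 104° falls inside it.

first quarter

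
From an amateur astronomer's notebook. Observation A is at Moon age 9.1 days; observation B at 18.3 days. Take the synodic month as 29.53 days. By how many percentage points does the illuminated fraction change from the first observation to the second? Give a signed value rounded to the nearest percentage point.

First observation: θ = 360°·9.1/29.53 = 110.9°, so f = 0.679.
Second observation: θ = 223.1°, f = 0.865.
Δf = 0.865 − 0.679 = +0.186, i.e. +19 pp.

+19 percentage points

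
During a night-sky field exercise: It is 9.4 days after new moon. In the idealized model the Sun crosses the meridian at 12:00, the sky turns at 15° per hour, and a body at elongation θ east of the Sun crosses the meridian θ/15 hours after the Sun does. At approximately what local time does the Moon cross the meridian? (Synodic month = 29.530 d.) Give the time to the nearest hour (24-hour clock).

20:00

Elongation θ = 360° × 9.4/29.530 ≈ 114.6°.
At 15° of sky rotation per hour, 114.6° corresponds to a 7.64 h lag.
12:00 + 7.64 h ≈ 19:38 → 20:00 to the nearest hour.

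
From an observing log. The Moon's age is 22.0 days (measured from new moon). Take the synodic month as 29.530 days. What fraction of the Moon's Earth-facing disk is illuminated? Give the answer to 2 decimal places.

Phase angle: θ = 360°·(22.0 d)/(29.530 d) = 268.2°.
cos 268.2° = (-0.031), so f = (1 − (-0.031))/2 = 0.516.

0.52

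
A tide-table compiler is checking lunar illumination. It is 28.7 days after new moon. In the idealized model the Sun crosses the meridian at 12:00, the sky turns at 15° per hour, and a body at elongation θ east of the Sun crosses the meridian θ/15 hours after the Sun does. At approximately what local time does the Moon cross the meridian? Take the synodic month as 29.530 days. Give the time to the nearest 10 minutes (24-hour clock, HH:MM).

The Moon has covered 28.7/29.530 of its cycle, so θ ≈ 360° × 28.7/29.530 = 349.9°.
At 15° of sky rotation per hour, 349.9° corresponds to a 23.33 h lag.
12:00 + 23.325 h ≈ 11:20 → 11:20 to the nearest ten minutes.

11:20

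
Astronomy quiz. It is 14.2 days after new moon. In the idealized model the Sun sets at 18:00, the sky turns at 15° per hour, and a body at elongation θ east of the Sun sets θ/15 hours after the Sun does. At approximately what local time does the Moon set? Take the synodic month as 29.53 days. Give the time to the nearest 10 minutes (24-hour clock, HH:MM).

Phase angle: θ = 360°·(14.2 d)/(29.53 d) = 173.1°.
The Moon trails the Sun by θ/15 = 173.1/15 ≈ 11.54 hours.
18:00 + 11.541 h ≈ 05:32 → 05:30 to the nearest ten minutes.

05:30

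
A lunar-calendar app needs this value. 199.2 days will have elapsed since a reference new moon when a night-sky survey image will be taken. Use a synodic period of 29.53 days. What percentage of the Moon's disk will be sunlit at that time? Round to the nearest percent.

51%

199.2/29.53 = 6.746 lunations, so 6 complete cycles and 22.02 d into the next.
The Moon has covered 22.02/29.53 of its cycle, so θ ≈ 360° × 22.02/29.53 = 268.4°.
With cos θ = (-0.027), the lit fraction is (1 − (-0.027))/2 ≈ 0.514, so 51%.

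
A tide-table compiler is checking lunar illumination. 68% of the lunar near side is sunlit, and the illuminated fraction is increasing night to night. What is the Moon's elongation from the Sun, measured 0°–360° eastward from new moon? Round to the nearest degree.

111°

Invert f = (1 − cos θ)/2 to get cos θ = 1 − 2(0.68) = -0.360, hence θ₀ = arccos -0.360 = 111.1°.
Before full moon the principal value applies: θ = 111.1°.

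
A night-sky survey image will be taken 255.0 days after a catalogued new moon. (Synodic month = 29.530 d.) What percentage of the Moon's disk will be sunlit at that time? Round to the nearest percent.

Reduce mod P: 255.0 − 8×29.530 = 18.76 d into the current lunation.
The Moon has covered 18.76/29.530 of its cycle, so θ ≈ 360° × 18.76/29.530 = 228.7°.
Illuminated fraction = (1 − cos 228.7°)/2 = (1 − (-0.660))/2 ≈ 0.830, so 83%.

83%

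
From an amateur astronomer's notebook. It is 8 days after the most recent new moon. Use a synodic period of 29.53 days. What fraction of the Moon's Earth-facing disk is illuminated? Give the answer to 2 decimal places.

0.57

The Moon has covered 8/29.53 of its cycle, so θ ≈ 360° × 8/29.53 = 97.5°.
With cos θ = (-0.131), the lit fraction is (1 − (-0.131))/2 ≈ 0.566.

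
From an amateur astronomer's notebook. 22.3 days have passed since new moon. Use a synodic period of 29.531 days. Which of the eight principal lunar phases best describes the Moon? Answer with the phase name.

last quarter

At 22.3/29.531 of the cycle, θ ≈ 272° — the last quarter range.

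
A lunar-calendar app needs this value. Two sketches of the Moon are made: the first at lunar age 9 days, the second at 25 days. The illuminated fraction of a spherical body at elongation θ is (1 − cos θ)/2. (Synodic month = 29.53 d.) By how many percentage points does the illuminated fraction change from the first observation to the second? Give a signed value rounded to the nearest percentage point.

θ₁ = 360° × 9/29.53 = 109.7°, f₁ = (1 − cos θ₁)/2 = 0.669.
θ₂ = 360° × 25/29.53 = 304.8°, f₂ = (1 − cos θ₂)/2 = 0.215.
Change = f₂ − f₁ = -0.454 → -45 percentage points.

-45 pp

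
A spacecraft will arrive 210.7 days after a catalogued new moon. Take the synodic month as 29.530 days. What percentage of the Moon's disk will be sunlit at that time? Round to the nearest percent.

210.7/29.530 = 7.135 lunations, so 7 complete cycles and 3.99 d into the next.
The Moon has covered 3.99/29.530 of its cycle, so θ ≈ 360° × 3.99/29.530 = 48.6°.
Illuminated fraction = (1 − cos 48.6°)/2 = (1 − 0.661)/2 ≈ 0.170, so 17%.

17%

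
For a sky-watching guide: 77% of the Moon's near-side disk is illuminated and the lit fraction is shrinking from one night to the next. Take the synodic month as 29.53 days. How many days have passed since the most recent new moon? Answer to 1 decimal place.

cos θ = 1 − 2f = -0.540, giving a principal value of 122.7°.
A waning Moon lies in 180°–360°, so θ = 360° − 122.7° = 237.3°.
Age = 29.53 × 237.3°/360° ≈ 19.47 days.

19.5 days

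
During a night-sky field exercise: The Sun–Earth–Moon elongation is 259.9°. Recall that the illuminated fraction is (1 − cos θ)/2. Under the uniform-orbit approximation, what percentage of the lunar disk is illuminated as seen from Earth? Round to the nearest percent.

59%

Half-versine of 259.9°: (1 − (-0.175))/2 = 0.588, i.e. 59%.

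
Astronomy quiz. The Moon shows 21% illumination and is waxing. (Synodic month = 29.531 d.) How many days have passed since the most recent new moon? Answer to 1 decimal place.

cos θ = 1 − 2f = 0.580, giving a principal value of 54.5°.
Waxing ⇒ before full, so θ = 54.5°.
That fraction of the synodic month is 54.5/360 × 29.531 d ≈ 4.47 d.

4.5 days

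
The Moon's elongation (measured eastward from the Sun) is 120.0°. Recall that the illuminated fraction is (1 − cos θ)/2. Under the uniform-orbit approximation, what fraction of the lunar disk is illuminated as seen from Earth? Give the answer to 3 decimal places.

0.750

Half-versine of 120.0°: (1 − (-0.500))/2 = 0.750.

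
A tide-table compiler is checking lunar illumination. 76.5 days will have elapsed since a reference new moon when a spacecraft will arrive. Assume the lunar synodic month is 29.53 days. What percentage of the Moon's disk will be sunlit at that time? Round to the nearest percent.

76.5 d spans 2 complete synodic months (2 × 29.53 = 59.06 d) plus 17.44 d.
Phase angle: θ = 360°·(17.44 d)/(29.53 d) = 212.6°.
Illuminated fraction = (1 − cos 212.6°)/2 = (1 − (-0.842))/2 ≈ 0.921, so 92%.

92%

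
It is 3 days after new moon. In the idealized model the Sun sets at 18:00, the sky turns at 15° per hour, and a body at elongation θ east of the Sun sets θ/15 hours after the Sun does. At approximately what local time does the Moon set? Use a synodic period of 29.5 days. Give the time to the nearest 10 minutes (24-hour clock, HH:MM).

20:30

Phase angle: θ = 360°·(3 d)/(29.5 d) = 36.6°.
At 15° of sky rotation per hour, 36.6° corresponds to a 2.44 h lag.
18:00 + 2.441 h ≈ 20:26 → 20:30 to the nearest ten minutes.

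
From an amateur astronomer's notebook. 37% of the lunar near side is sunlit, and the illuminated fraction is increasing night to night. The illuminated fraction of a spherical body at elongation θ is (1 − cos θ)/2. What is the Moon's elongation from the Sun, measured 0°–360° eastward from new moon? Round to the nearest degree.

75°

From f = (1 − cos θ)/2: cos θ = 1 − 2×0.37 = 0.260; arccos → 74.9°.
The Moon is waxing (0°–180°), so θ = 74.9° directly.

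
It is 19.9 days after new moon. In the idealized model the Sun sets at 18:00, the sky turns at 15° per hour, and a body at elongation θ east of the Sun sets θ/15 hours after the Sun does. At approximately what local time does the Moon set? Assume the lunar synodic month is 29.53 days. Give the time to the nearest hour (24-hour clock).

10:00

Phase angle: θ = 360°·(19.9 d)/(29.53 d) = 242.6°.
Delay after the Sun = 242.6° / (15°/h) ≈ 16.17 h.
18:00 + 16.17 h ≈ 10:10 → 10:00 to the nearest hour.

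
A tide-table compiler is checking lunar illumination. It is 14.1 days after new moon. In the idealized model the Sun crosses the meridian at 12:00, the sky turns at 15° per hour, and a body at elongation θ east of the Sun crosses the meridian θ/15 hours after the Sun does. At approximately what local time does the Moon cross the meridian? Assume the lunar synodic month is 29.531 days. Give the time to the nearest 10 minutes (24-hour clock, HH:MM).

The Moon has covered 14.1/29.531 of its cycle, so θ ≈ 360° × 14.1/29.531 = 171.9°.
Delay after the Sun = 171.9° / (15°/h) ≈ 11.46 h.
12:00 + 11.459 h ≈ 23:28 → 23:30 to the nearest ten minutes.

23:30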